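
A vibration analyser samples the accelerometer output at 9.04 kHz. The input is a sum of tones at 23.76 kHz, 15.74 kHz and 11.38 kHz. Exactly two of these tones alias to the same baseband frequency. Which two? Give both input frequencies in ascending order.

fs/2 = 4.52 kHz.
23.76 kHz mod fs = 5.68 kHz.
5.68 kHz > fs/2 = 4.52 kHz, folds to fs − 5.68 kHz = 3.36 kHz.
15.74 kHz mod fs = 6.7 kHz.
6.7 kHz > fs/2 = 4.52 kHz, folds to fs − 6.7 kHz = 2.34 kHz.
11.38 kHz mod fs = 2.34 kHz.
2.34 kHz ≤ fs/2 = 4.52 kHz, appears at 2.34 kHz.
11.38 kHz and 15.74 kHz both map to 2.34 kHz.

11.38 kHz, 15.74 kHz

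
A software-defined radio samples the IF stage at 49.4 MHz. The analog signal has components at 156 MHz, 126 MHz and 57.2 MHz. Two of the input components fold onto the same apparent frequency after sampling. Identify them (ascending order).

fs/2 = 24.7 MHz.
156 MHz mod fs = 7.8 MHz.
7.8 MHz ≤ fs/2 = 24.7 MHz, appears at 7.8 MHz.
126 MHz mod fs = 27.2 MHz.
27.2 MHz > fs/2 = 24.7 MHz, folds to fs − 27.2 MHz = 22.2 MHz.
57.2 MHz mod fs = 7.8 MHz.
7.8 MHz ≤ fs/2 = 24.7 MHz, appears at 7.8 MHz.
57.2 MHz and 156 MHz both map to 7.8 MHz.

57.2 MHz, 156 MHz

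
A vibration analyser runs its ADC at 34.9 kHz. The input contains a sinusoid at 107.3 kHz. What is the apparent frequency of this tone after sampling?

2.6 kHz

107.3 kHz mod fs = 2.6 kHz.
2.6 kHz ≤ fs/2 = 17.45 kHz, appears at 2.6 kHz.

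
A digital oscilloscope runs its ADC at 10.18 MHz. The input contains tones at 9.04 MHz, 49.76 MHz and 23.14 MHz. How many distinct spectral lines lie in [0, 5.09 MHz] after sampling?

2

fs/2 = 5.09 MHz.
9.04 MHz > fs/2 = 5.09 MHz, folds to fs − 9.04 MHz = 1.14 MHz.
49.76 MHz mod fs = 9.04 MHz.
9.04 MHz > fs/2 = 5.09 MHz, folds to fs − 9.04 MHz = 1.14 MHz.
23.14 MHz mod fs = 2.78 MHz.
2.78 MHz ≤ fs/2 = 5.09 MHz, appears at 2.78 MHz.
Distinct values: {1.14 MHz, 2.78 MHz} → 2.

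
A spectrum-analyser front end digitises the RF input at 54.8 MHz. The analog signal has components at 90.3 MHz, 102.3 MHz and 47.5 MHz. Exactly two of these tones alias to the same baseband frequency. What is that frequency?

7.3 MHz

fs/2 = 27.4 MHz.
90.3 MHz mod fs = 35.5 MHz.
35.5 MHz > fs/2 = 27.4 MHz, folds to fs − 35.5 MHz = 19.3 MHz.
102.3 MHz mod fs = 47.5 MHz.
47.5 MHz > fs/2 = 27.4 MHz, folds to fs − 47.5 MHz = 7.3 MHz.
47.5 MHz > fs/2 = 27.4 MHz, folds to fs − 47.5 MHz = 7.3 MHz.
47.5 MHz and 102.3 MHz both map to 7.3 MHz.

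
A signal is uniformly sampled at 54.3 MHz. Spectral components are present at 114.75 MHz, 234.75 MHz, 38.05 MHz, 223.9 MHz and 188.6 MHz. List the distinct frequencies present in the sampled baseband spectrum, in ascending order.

fs/2 = 27.15 MHz.
114.75 MHz mod fs = 6.15 MHz.
6.15 MHz ≤ fs/2 = 27.15 MHz, appears at 6.15 MHz.
234.75 MHz mod fs = 17.55 MHz.
17.55 MHz ≤ fs/2 = 27.15 MHz, appears at 17.55 MHz.
38.05 MHz > fs/2 = 27.15 MHz, folds to fs − 38.05 MHz = 16.25 MHz.
223.9 MHz mod fs = 6.7 MHz.
6.7 MHz ≤ fs/2 = 27.15 MHz, appears at 6.7 MHz.
188.6 MHz mod fs = 25.7 MHz.
25.7 MHz ≤ fs/2 = 27.15 MHz, appears at 25.7 MHz.
Distinct values: {6.15 MHz, 6.7 MHz, 16.25 MHz, 17.55 MHz, 25.7 MHz}.

6.15 MHz, 6.7 MHz, 16.25 MHz, 17.55 MHz, 25.7 MHz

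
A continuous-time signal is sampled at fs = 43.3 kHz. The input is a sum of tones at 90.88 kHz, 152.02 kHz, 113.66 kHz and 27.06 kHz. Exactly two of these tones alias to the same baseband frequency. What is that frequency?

fs/2 = 21.65 kHz.
90.88 kHz mod fs = 4.28 kHz.
4.28 kHz ≤ fs/2 = 21.65 kHz, appears at 4.28 kHz.
152.02 kHz mod fs = 22.12 kHz.
22.12 kHz > fs/2 = 21.65 kHz, folds to fs − 22.12 kHz = 21.18 kHz.
113.66 kHz mod fs = 27.06 kHz.
27.06 kHz > fs/2 = 21.65 kHz, folds to fs − 27.06 kHz = 16.24 kHz.
27.06 kHz > fs/2 = 21.65 kHz, folds to fs − 27.06 kHz = 16.24 kHz.
27.06 kHz and 113.66 kHz both map to 16.24 kHz.

16.24 kHz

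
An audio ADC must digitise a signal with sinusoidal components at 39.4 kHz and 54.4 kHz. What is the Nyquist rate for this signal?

108.8 kHz

Highest-frequency component: 54.4 kHz.
Nyquist rate = 2 × 54.4 kHz = 108.8 kHz.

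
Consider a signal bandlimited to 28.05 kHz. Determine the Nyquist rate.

Nyquist rate = 2 × 28.05 kHz = 56.1 kHz.

56.1 kHz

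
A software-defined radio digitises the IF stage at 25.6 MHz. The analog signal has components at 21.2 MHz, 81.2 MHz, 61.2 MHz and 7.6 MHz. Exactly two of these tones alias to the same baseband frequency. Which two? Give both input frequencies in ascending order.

fs/2 = 12.8 MHz.
21.2 MHz > fs/2 = 12.8 MHz, folds to fs − 21.2 MHz = 4.4 MHz.
81.2 MHz mod fs = 4.4 MHz.
4.4 MHz ≤ fs/2 = 12.8 MHz, appears at 4.4 MHz.
61.2 MHz mod fs = 10 MHz.
10 MHz ≤ fs/2 = 12.8 MHz, appears at 10 MHz.
7.6 MHz ≤ fs/2 = 12.8 MHz, passes unchanged.
21.2 MHz and 81.2 MHz both map to 4.4 MHz.

21.2 MHz, 81.2 MHz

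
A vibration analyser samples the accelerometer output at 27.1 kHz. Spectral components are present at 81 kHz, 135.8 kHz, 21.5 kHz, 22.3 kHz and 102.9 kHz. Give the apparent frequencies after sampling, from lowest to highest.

0.3 kHz, 4.8 kHz, 5.5 kHz, 5.6 kHz

fs/2 = 13.55 kHz.
81 kHz mod fs = 26.8 kHz.
26.8 kHz > fs/2 = 13.55 kHz, folds to fs − 26.8 kHz = 0.3 kHz.
135.8 kHz mod fs = 0.3 kHz.
0.3 kHz ≤ fs/2 = 13.55 kHz, appears at 0.3 kHz.
21.5 kHz > fs/2 = 13.55 kHz, folds to fs − 21.5 kHz = 5.6 kHz.
22.3 kHz > fs/2 = 13.55 kHz, folds to fs − 22.3 kHz = 4.8 kHz.
102.9 kHz mod fs = 21.6 kHz.
21.6 kHz > fs/2 = 13.55 kHz, folds to fs − 21.6 kHz = 5.5 kHz.
Distinct values: {0.3 kHz, 4.8 kHz, 5.5 kHz, 5.6 kHz}.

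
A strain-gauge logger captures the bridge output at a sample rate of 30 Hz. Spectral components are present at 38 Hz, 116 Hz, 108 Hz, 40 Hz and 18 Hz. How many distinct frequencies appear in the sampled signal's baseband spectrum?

4

fs/2 = 15 Hz.
38 Hz mod fs = 8 Hz.
8 Hz ≤ fs/2 = 15 Hz, appears at 8 Hz.
116 Hz mod fs = 26 Hz.
26 Hz > fs/2 = 15 Hz, folds to fs − 26 Hz = 4 Hz.
108 Hz mod fs = 18 Hz.
18 Hz > fs/2 = 15 Hz, folds to fs − 18 Hz = 12 Hz.
40 Hz mod fs = 10 Hz.
10 Hz ≤ fs/2 = 15 Hz, appears at 10 Hz.
18 Hz > fs/2 = 15 Hz, folds to fs − 18 Hz = 12 Hz.
Distinct values: {4 Hz, 8 Hz, 10 Hz, 12 Hz} → 4.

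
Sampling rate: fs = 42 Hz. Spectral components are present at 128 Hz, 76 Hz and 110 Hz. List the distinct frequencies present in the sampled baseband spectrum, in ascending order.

fs/2 = 21 Hz.
128 Hz mod fs = 2 Hz.
2 Hz ≤ fs/2 = 21 Hz, appears at 2 Hz.
76 Hz mod fs = 34 Hz.
34 Hz > fs/2 = 21 Hz, folds to fs − 34 Hz = 8 Hz.
110 Hz mod fs = 26 Hz.
26 Hz > fs/2 = 21 Hz, folds to fs − 26 Hz = 16 Hz.
Distinct values: {2 Hz, 8 Hz, 16 Hz}.

2 Hz, 8 Hz, 16 Hz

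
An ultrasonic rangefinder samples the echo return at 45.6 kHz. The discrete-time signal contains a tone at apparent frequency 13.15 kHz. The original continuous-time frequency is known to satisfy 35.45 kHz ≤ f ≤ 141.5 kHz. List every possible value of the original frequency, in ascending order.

Frequencies that alias to 13.15 kHz are k·fs ± 13.15 kHz for integer k ≥ 0.
k=0: 13.15 kHz.
k=1: 32.45 kHz, 58.75 kHz.
k=2: 78.05 kHz, 104.35 kHz.
k=3: 123.65 kHz, 149.95 kHz.
k=4: 169.25 kHz, 195.55 kHz.
Within [35.45 kHz, 141.5 kHz]: 58.75 kHz, 78.05 kHz, 104.35 kHz, 123.65 kHz.

58.75 kHz, 78.05 kHz, 104.35 kHz, 123.65 kHz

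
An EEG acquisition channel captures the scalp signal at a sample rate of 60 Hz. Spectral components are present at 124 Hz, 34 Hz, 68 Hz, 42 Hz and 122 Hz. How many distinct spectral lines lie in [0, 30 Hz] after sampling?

5

fs/2 = 30 Hz.
124 Hz mod fs = 4 Hz.
4 Hz ≤ fs/2 = 30 Hz, appears at 4 Hz.
34 Hz > fs/2 = 30 Hz, folds to fs − 34 Hz = 26 Hz.
68 Hz mod fs = 8 Hz.
8 Hz ≤ fs/2 = 30 Hz, appears at 8 Hz.
42 Hz > fs/2 = 30 Hz, folds to fs − 42 Hz = 18 Hz.
122 Hz mod fs = 2 Hz.
2 Hz ≤ fs/2 = 30 Hz, appears at 2 Hz.
Distinct values: {2 Hz, 4 Hz, 8 Hz, 18 Hz, 26 Hz} → 5.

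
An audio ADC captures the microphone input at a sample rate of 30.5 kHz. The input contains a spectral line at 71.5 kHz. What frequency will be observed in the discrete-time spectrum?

71.5 kHz mod fs = 10.5 kHz.
10.5 kHz ≤ fs/2 = 15.25 kHz, appears at 10.5 kHz.

10.5 kHz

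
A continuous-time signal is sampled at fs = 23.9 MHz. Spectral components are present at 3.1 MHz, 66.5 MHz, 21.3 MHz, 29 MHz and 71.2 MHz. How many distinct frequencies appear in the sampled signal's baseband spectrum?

fs/2 = 11.95 MHz.
3.1 MHz ≤ fs/2 = 11.95 MHz, passes unchanged.
66.5 MHz mod fs = 18.7 MHz.
18.7 MHz > fs/2 = 11.95 MHz, folds to fs − 18.7 MHz = 5.2 MHz.
21.3 MHz > fs/2 = 11.95 MHz, folds to fs − 21.3 MHz = 2.6 MHz.
29 MHz mod fs = 5.1 MHz.
5.1 MHz ≤ fs/2 = 11.95 MHz, appears at 5.1 MHz.
71.2 MHz mod fs = 23.4 MHz.
23.4 MHz > fs/2 = 11.95 MHz, folds to fs − 23.4 MHz = 0.5 MHz.
Distinct values: {0.5 MHz, 2.6 MHz, 3.1 MHz, 5.1 MHz, 5.2 MHz} → 5.

5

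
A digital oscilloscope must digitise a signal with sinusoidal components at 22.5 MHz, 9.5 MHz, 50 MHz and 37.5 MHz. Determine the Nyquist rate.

Highest-frequency component: 50 MHz.
Nyquist rate = 2 × 50 MHz = 100 MHz.

100 MHz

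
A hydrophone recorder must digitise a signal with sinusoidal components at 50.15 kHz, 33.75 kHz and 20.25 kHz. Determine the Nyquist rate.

100.3 kHz

Highest-frequency component: 50.15 kHz.
Nyquist rate = 2 × 50.15 kHz = 100.3 kHz.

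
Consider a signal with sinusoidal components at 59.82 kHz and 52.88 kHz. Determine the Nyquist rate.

Highest-frequency component: 59.82 kHz.
Nyquist rate = 2 × 59.82 kHz = 119.64 kHz.

119.64 kHz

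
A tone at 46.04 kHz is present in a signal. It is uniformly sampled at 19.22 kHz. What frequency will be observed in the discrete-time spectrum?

46.04 kHz mod fs = 7.6 kHz.
7.6 kHz ≤ fs/2 = 9.61 kHz, appears at 7.6 kHz.

7.6 kHz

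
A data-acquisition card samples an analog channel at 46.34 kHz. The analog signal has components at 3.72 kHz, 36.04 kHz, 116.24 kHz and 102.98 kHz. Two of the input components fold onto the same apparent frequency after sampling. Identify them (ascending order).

fs/2 = 23.17 kHz.
3.72 kHz ≤ fs/2 = 23.17 kHz, passes unchanged.
36.04 kHz > fs/2 = 23.17 kHz, folds to fs − 36.04 kHz = 10.3 kHz.
116.24 kHz mod fs = 23.56 kHz.
23.56 kHz > fs/2 = 23.17 kHz, folds to fs − 23.56 kHz = 22.78 kHz.
102.98 kHz mod fs = 10.3 kHz.
10.3 kHz ≤ fs/2 = 23.17 kHz, appears at 10.3 kHz.
36.04 kHz and 102.98 kHz both map to 10.3 kHz.

36.04 kHz, 102.98 kHz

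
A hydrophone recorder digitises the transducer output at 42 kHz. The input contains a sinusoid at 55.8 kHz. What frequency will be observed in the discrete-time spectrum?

55.8 kHz mod fs = 13.8 kHz.
13.8 kHz ≤ fs/2 = 21 kHz, appears at 13.8 kHz.

13.8 kHz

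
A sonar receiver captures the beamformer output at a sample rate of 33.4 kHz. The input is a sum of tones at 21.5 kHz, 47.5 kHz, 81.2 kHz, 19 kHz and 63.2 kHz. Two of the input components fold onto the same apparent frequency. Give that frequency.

14.4 kHz

fs/2 = 16.7 kHz.
21.5 kHz > fs/2 = 16.7 kHz, folds to fs − 21.5 kHz = 11.9 kHz.
47.5 kHz mod fs = 14.1 kHz.
14.1 kHz ≤ fs/2 = 16.7 kHz, appears at 14.1 kHz.
81.2 kHz mod fs = 14.4 kHz.
14.4 kHz ≤ fs/2 = 16.7 kHz, appears at 14.4 kHz.
19 kHz > fs/2 = 16.7 kHz, folds to fs − 19 kHz = 14.4 kHz.
63.2 kHz mod fs = 29.8 kHz.
29.8 kHz > fs/2 = 16.7 kHz, folds to fs − 29.8 kHz = 3.6 kHz.
19 kHz and 81.2 kHz both map to 14.4 kHz.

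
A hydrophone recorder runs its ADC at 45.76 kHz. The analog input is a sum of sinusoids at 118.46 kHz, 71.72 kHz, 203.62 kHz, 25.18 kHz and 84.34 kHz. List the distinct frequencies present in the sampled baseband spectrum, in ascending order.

7.18 kHz, 18.82 kHz, 19.8 kHz, 20.58 kHz

fs/2 = 22.88 kHz.
118.46 kHz mod fs = 26.94 kHz.
26.94 kHz > fs/2 = 22.88 kHz, folds to fs − 26.94 kHz = 18.82 kHz.
71.72 kHz mod fs = 25.96 kHz.
25.96 kHz > fs/2 = 22.88 kHz, folds to fs − 25.96 kHz = 19.8 kHz.
203.62 kHz mod fs = 20.58 kHz.
20.58 kHz ≤ fs/2 = 22.88 kHz, appears at 20.58 kHz.
25.18 kHz > fs/2 = 22.88 kHz, folds to fs − 25.18 kHz = 20.58 kHz.
84.34 kHz mod fs = 38.58 kHz.
38.58 kHz > fs/2 = 22.88 kHz, folds to fs − 38.58 kHz = 7.18 kHz.
Distinct values: {7.18 kHz, 18.82 kHz, 19.8 kHz, 20.58 kHz}.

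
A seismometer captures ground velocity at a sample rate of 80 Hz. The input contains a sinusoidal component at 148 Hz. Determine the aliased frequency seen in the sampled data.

12 Hz

148 Hz mod fs = 68 Hz.
68 Hz > fs/2 = 40 Hz, folds to fs − 68 Hz = 12 Hz.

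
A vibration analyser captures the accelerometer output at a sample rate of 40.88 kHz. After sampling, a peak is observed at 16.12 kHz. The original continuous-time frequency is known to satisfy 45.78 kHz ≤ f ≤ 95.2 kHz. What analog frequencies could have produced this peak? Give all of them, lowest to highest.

Frequencies that alias to 16.12 kHz are k·fs ± 16.12 kHz for integer k ≥ 0.
k=0: 16.12 kHz.
k=1: 24.76 kHz, 57 kHz.
k=2: 65.64 kHz, 97.88 kHz.
k=3: 106.52 kHz, 138.76 kHz.
Within [45.78 kHz, 95.2 kHz]: 57 kHz, 65.64 kHz.

57 kHz, 65.64 kHz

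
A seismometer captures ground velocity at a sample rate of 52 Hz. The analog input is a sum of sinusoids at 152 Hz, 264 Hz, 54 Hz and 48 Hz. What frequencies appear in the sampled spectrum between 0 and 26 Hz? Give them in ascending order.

2 Hz, 4 Hz

fs/2 = 26 Hz.
152 Hz mod fs = 48 Hz.
48 Hz > fs/2 = 26 Hz, folds to fs − 48 Hz = 4 Hz.
264 Hz mod fs = 4 Hz.
4 Hz ≤ fs/2 = 26 Hz, appears at 4 Hz.
54 Hz mod fs = 2 Hz.
2 Hz ≤ fs/2 = 26 Hz, appears at 2 Hz.
48 Hz > fs/2 = 26 Hz, folds to fs − 48 Hz = 4 Hz.
Distinct values: {2 Hz, 4 Hz}.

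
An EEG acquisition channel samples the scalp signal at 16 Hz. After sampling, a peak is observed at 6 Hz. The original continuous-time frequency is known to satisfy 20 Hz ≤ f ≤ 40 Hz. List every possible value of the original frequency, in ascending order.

22 Hz, 26 Hz, 38 Hz

Frequencies that alias to 6 Hz are k·fs ± 6 Hz for integer k ≥ 0.
k=0: 6 Hz.
k=1: 10 Hz, 22 Hz.
k=2: 26 Hz, 38 Hz.
k=3: 42 Hz, 54 Hz.
Within [20 Hz, 40 Hz]: 22 Hz, 26 Hz, 38 Hz.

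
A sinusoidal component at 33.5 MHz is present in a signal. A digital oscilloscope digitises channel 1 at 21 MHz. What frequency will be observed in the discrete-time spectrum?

8.5 MHz

33.5 MHz mod fs = 12.5 MHz.
12.5 MHz > fs/2 = 10.5 MHz, folds to fs − 12.5 MHz = 8.5 MHz.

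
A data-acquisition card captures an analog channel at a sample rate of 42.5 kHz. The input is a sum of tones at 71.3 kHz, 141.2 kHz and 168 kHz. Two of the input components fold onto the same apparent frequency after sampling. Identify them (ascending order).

71.3 kHz, 141.2 kHz

fs/2 = 21.25 kHz.
71.3 kHz mod fs = 28.8 kHz.
28.8 kHz > fs/2 = 21.25 kHz, folds to fs − 28.8 kHz = 13.7 kHz.
141.2 kHz mod fs = 13.7 kHz.
13.7 kHz ≤ fs/2 = 21.25 kHz, appears at 13.7 kHz.
168 kHz mod fs = 40.5 kHz.
40.5 kHz > fs/2 = 21.25 kHz, folds to fs − 40.5 kHz = 2 kHz.
71.3 kHz and 141.2 kHz both map to 13.7 kHz.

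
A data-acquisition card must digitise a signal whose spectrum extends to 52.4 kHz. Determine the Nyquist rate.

Nyquist rate = 2 × 52.4 kHz = 104.8 kHz.

104.8 kHz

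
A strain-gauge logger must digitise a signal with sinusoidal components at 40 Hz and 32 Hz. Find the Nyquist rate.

80 Hz

Highest-frequency component: 40 Hz.
Nyquist rate = 2 × 40 Hz = 80 Hz.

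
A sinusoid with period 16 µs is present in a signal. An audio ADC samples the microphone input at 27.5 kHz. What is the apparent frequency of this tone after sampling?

T = 16 µs → f = 1/T = 62.5 kHz.
62.5 kHz mod fs = 7.5 kHz.
7.5 kHz ≤ fs/2 = 13.75 kHz, appears at 7.5 kHz.

7.5 kHz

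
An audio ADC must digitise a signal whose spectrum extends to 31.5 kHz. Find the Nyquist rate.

63 kHz

Nyquist rate = 2 × 31.5 kHz = 63 kHz.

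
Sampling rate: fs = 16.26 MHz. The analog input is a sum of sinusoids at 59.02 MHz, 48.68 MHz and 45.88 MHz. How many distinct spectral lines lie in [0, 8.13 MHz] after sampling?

fs/2 = 8.13 MHz.
59.02 MHz mod fs = 10.24 MHz.
10.24 MHz > fs/2 = 8.13 MHz, folds to fs − 10.24 MHz = 6.02 MHz.
48.68 MHz mod fs = 16.16 MHz.
16.16 MHz > fs/2 = 8.13 MHz, folds to fs − 16.16 MHz = 0.1 MHz.
45.88 MHz mod fs = 13.36 MHz.
13.36 MHz > fs/2 = 8.13 MHz, folds to fs − 13.36 MHz = 2.9 MHz.
Distinct values: {0.1 MHz, 2.9 MHz, 6.02 MHz} → 3.

3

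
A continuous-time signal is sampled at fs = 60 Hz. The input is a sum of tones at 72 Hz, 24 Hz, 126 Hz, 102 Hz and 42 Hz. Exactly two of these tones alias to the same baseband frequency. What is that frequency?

fs/2 = 30 Hz.
72 Hz mod fs = 12 Hz.
12 Hz ≤ fs/2 = 30 Hz, appears at 12 Hz.
24 Hz ≤ fs/2 = 30 Hz, passes unchanged.
126 Hz mod fs = 6 Hz.
6 Hz ≤ fs/2 = 30 Hz, appears at 6 Hz.
102 Hz mod fs = 42 Hz.
42 Hz > fs/2 = 30 Hz, folds to fs − 42 Hz = 18 Hz.
42 Hz > fs/2 = 30 Hz, folds to fs − 42 Hz = 18 Hz.
42 Hz and 102 Hz both map to 18 Hz.

18 Hz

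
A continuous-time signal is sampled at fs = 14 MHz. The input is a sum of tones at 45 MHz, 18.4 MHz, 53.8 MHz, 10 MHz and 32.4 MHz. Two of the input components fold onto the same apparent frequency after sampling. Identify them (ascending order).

18.4 MHz, 32.4 MHz

fs/2 = 7 MHz.
45 MHz mod fs = 3 MHz.
3 MHz ≤ fs/2 = 7 MHz, appears at 3 MHz.
18.4 MHz mod fs = 4.4 MHz.
4.4 MHz ≤ fs/2 = 7 MHz, appears at 4.4 MHz.
53.8 MHz mod fs = 11.8 MHz.
11.8 MHz > fs/2 = 7 MHz, folds to fs − 11.8 MHz = 2.2 MHz.
10 MHz > fs/2 = 7 MHz, folds to fs − 10 MHz = 4 MHz.
32.4 MHz mod fs = 4.4 MHz.
4.4 MHz ≤ fs/2 = 7 MHz, appears at 4.4 MHz.
18.4 MHz and 32.4 MHz both map to 4.4 MHz.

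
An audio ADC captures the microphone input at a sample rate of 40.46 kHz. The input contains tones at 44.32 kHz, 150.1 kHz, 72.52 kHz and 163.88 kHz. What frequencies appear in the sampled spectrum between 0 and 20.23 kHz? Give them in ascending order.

2.04 kHz, 3.86 kHz, 8.4 kHz, 11.74 kHz

fs/2 = 20.23 kHz.
44.32 kHz mod fs = 3.86 kHz.
3.86 kHz ≤ fs/2 = 20.23 kHz, appears at 3.86 kHz.
150.1 kHz mod fs = 28.72 kHz.
28.72 kHz > fs/2 = 20.23 kHz, folds to fs − 28.72 kHz = 11.74 kHz.
72.52 kHz mod fs = 32.06 kHz.
32.06 kHz > fs/2 = 20.23 kHz, folds to fs − 32.06 kHz = 8.4 kHz.
163.88 kHz mod fs = 2.04 kHz.
2.04 kHz ≤ fs/2 = 20.23 kHz, appears at 2.04 kHz.
Distinct values: {2.04 kHz, 3.86 kHz, 8.4 kHz, 11.74 kHz}.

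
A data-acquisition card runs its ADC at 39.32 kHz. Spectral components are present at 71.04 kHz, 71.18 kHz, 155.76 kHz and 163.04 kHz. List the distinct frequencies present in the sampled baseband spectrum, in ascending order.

1.52 kHz, 5.76 kHz, 7.46 kHz, 7.6 kHz

fs/2 = 19.66 kHz.
71.04 kHz mod fs = 31.72 kHz.
31.72 kHz > fs/2 = 19.66 kHz, folds to fs − 31.72 kHz = 7.6 kHz.
71.18 kHz mod fs = 31.86 kHz.
31.86 kHz > fs/2 = 19.66 kHz, folds to fs − 31.86 kHz = 7.46 kHz.
155.76 kHz mod fs = 37.8 kHz.
37.8 kHz > fs/2 = 19.66 kHz, folds to fs − 37.8 kHz = 1.52 kHz.
163.04 kHz mod fs = 5.76 kHz.
5.76 kHz ≤ fs/2 = 19.66 kHz, appears at 5.76 kHz.
Distinct values: {1.52 kHz, 5.76 kHz, 7.46 kHz, 7.6 kHz}.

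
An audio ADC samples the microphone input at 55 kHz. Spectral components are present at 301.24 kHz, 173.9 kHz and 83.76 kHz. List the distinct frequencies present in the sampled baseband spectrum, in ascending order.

8.9 kHz, 26.24 kHz

fs/2 = 27.5 kHz.
301.24 kHz mod fs = 26.24 kHz.
26.24 kHz ≤ fs/2 = 27.5 kHz, appears at 26.24 kHz.
173.9 kHz mod fs = 8.9 kHz.
8.9 kHz ≤ fs/2 = 27.5 kHz, appears at 8.9 kHz.
83.76 kHz mod fs = 28.76 kHz.
28.76 kHz > fs/2 = 27.5 kHz, folds to fs − 28.76 kHz = 26.24 kHz.
Distinct values: {8.9 kHz, 26.24 kHz}.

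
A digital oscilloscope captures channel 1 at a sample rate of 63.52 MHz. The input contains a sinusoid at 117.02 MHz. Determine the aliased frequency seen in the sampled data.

117.02 MHz mod fs = 53.5 MHz.
53.5 MHz > fs/2 = 31.76 MHz, folds to fs − 53.5 MHz = 10.02 MHz.

10.02 MHz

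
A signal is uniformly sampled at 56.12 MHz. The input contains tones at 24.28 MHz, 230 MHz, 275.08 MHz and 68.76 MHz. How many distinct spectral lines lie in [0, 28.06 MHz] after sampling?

fs/2 = 28.06 MHz.
24.28 MHz ≤ fs/2 = 28.06 MHz, passes unchanged.
230 MHz mod fs = 5.52 MHz.
5.52 MHz ≤ fs/2 = 28.06 MHz, appears at 5.52 MHz.
275.08 MHz mod fs = 50.6 MHz.
50.6 MHz > fs/2 = 28.06 MHz, folds to fs − 50.6 MHz = 5.52 MHz.
68.76 MHz mod fs = 12.64 MHz.
12.64 MHz ≤ fs/2 = 28.06 MHz, appears at 12.64 MHz.
Distinct values: {5.52 MHz, 12.64 MHz, 24.28 MHz} → 3.

3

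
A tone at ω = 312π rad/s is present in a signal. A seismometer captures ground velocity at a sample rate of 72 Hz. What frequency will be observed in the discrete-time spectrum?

ω = 312π rad/s → f = ω/(2π) = 156 Hz.
156 Hz mod fs = 12 Hz.
12 Hz ≤ fs/2 = 36 Hz, appears at 12 Hz.

12 Hz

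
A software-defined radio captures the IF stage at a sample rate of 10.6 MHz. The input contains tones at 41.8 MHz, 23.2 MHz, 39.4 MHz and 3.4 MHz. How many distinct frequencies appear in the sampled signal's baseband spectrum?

fs/2 = 5.3 MHz.
41.8 MHz mod fs = 10 MHz.
10 MHz > fs/2 = 5.3 MHz, folds to fs − 10 MHz = 0.6 MHz.
23.2 MHz mod fs = 2 MHz.
2 MHz ≤ fs/2 = 5.3 MHz, appears at 2 MHz.
39.4 MHz mod fs = 7.6 MHz.
7.6 MHz > fs/2 = 5.3 MHz, folds to fs − 7.6 MHz = 3 MHz.
3.4 MHz ≤ fs/2 = 5.3 MHz, passes unchanged.
Distinct values: {0.6 MHz, 2 MHz, 3 MHz, 3.4 MHz} → 4.

4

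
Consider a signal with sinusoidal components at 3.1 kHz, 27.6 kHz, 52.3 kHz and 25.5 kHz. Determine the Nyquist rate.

Highest-frequency component: 52.3 kHz.
Nyquist rate = 2 × 52.3 kHz = 104.6 kHz.

104.6 kHz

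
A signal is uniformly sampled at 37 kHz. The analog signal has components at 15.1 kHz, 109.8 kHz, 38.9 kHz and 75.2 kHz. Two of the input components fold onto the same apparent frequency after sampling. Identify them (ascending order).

fs/2 = 18.5 kHz.
15.1 kHz ≤ fs/2 = 18.5 kHz, passes unchanged.
109.8 kHz mod fs = 35.8 kHz.
35.8 kHz > fs/2 = 18.5 kHz, folds to fs − 35.8 kHz = 1.2 kHz.
38.9 kHz mod fs = 1.9 kHz.
1.9 kHz ≤ fs/2 = 18.5 kHz, appears at 1.9 kHz.
75.2 kHz mod fs = 1.2 kHz.
1.2 kHz ≤ fs/2 = 18.5 kHz, appears at 1.2 kHz.
75.2 kHz and 109.8 kHz both map to 1.2 kHz.

75.2 kHz, 109.8 kHz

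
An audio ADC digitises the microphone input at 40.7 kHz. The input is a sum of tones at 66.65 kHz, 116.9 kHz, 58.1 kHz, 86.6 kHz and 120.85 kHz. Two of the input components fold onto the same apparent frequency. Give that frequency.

5.2 kHz

fs/2 = 20.35 kHz.
66.65 kHz mod fs = 25.95 kHz.
25.95 kHz > fs/2 = 20.35 kHz, folds to fs − 25.95 kHz = 14.75 kHz.
116.9 kHz mod fs = 35.5 kHz.
35.5 kHz > fs/2 = 20.35 kHz, folds to fs − 35.5 kHz = 5.2 kHz.
58.1 kHz mod fs = 17.4 kHz.
17.4 kHz ≤ fs/2 = 20.35 kHz, appears at 17.4 kHz.
86.6 kHz mod fs = 5.2 kHz.
5.2 kHz ≤ fs/2 = 20.35 kHz, appears at 5.2 kHz.
120.85 kHz mod fs = 39.45 kHz.
39.45 kHz > fs/2 = 20.35 kHz, folds to fs − 39.45 kHz = 1.25 kHz.
86.6 kHz and 116.9 kHz both map to 5.2 kHz.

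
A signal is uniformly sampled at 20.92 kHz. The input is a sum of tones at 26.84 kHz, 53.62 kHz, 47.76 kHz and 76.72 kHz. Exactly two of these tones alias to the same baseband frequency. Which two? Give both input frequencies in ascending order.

fs/2 = 10.46 kHz.
26.84 kHz mod fs = 5.92 kHz.
5.92 kHz ≤ fs/2 = 10.46 kHz, appears at 5.92 kHz.
53.62 kHz mod fs = 11.78 kHz.
11.78 kHz > fs/2 = 10.46 kHz, folds to fs − 11.78 kHz = 9.14 kHz.
47.76 kHz mod fs = 5.92 kHz.
5.92 kHz ≤ fs/2 = 10.46 kHz, appears at 5.92 kHz.
76.72 kHz mod fs = 13.96 kHz.
13.96 kHz > fs/2 = 10.46 kHz, folds to fs − 13.96 kHz = 6.96 kHz.
26.84 kHz and 47.76 kHz both map to 5.92 kHz.

26.84 kHz, 47.76 kHz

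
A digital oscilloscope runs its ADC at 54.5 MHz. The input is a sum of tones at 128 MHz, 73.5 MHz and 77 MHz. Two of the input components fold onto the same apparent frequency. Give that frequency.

19 MHz

fs/2 = 27.25 MHz.
128 MHz mod fs = 19 MHz.
19 MHz ≤ fs/2 = 27.25 MHz, appears at 19 MHz.
73.5 MHz mod fs = 19 MHz.
19 MHz ≤ fs/2 = 27.25 MHz, appears at 19 MHz.
77 MHz mod fs = 22.5 MHz.
22.5 MHz ≤ fs/2 = 27.25 MHz, appears at 22.5 MHz.
73.5 MHz and 128 MHz both map to 19 MHz.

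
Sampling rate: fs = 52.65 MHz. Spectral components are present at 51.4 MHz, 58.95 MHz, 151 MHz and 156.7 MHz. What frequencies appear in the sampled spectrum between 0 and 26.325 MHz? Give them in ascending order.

1.25 MHz, 6.3 MHz, 6.95 MHz

fs/2 = 26.325 MHz.
51.4 MHz > fs/2 = 26.325 MHz, folds to fs − 51.4 MHz = 1.25 MHz.
58.95 MHz mod fs = 6.3 MHz.
6.3 MHz ≤ fs/2 = 26.325 MHz, appears at 6.3 MHz.
151 MHz mod fs = 45.7 MHz.
45.7 MHz > fs/2 = 26.325 MHz, folds to fs − 45.7 MHz = 6.95 MHz.
156.7 MHz mod fs = 51.4 MHz.
51.4 MHz > fs/2 = 26.325 MHz, folds to fs − 51.4 MHz = 1.25 MHz.
Distinct values: {1.25 MHz, 6.3 MHz, 6.95 MHz}.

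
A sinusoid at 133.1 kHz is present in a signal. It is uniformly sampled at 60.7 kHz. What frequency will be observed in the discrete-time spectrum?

133.1 kHz mod fs = 11.7 kHz.
11.7 kHz ≤ fs/2 = 30.35 kHz, appears at 11.7 kHz.

11.7 kHz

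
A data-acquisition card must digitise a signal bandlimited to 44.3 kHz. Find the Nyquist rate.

Nyquist rate = 2 × 44.3 kHz = 88.6 kHz.

88.6 kHz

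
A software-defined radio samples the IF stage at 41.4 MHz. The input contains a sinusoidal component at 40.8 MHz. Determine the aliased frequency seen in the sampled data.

40.8 MHz > fs/2 = 20.7 MHz, folds to fs − 40.8 MHz = 0.6 MHz.

0.6 MHz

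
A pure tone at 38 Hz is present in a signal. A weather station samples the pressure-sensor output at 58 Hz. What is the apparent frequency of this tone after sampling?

38 Hz > fs/2 = 29 Hz, folds to fs − 38 Hz = 20 Hz.

20 Hz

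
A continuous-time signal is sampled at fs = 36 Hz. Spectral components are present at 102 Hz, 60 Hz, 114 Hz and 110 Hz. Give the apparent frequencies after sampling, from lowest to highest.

2 Hz, 6 Hz, 12 Hz

fs/2 = 18 Hz.
102 Hz mod fs = 30 Hz.
30 Hz > fs/2 = 18 Hz, folds to fs − 30 Hz = 6 Hz.
60 Hz mod fs = 24 Hz.
24 Hz > fs/2 = 18 Hz, folds to fs − 24 Hz = 12 Hz.
114 Hz mod fs = 6 Hz.
6 Hz ≤ fs/2 = 18 Hz, appears at 6 Hz.
110 Hz mod fs = 2 Hz.
2 Hz ≤ fs/2 = 18 Hz, appears at 2 Hz.
Distinct values: {2 Hz, 6 Hz, 12 Hz}.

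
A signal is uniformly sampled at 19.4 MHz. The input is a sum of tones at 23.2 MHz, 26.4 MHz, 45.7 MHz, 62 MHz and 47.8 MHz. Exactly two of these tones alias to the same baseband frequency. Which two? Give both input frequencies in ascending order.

fs/2 = 9.7 MHz.
23.2 MHz mod fs = 3.8 MHz.
3.8 MHz ≤ fs/2 = 9.7 MHz, appears at 3.8 MHz.
26.4 MHz mod fs = 7 MHz.
7 MHz ≤ fs/2 = 9.7 MHz, appears at 7 MHz.
45.7 MHz mod fs = 6.9 MHz.
6.9 MHz ≤ fs/2 = 9.7 MHz, appears at 6.9 MHz.
62 MHz mod fs = 3.8 MHz.
3.8 MHz ≤ fs/2 = 9.7 MHz, appears at 3.8 MHz.
47.8 MHz mod fs = 9 MHz.
9 MHz ≤ fs/2 = 9.7 MHz, appears at 9 MHz.
23.2 MHz and 62 MHz both map to 3.8 MHz.

23.2 MHz, 62 MHz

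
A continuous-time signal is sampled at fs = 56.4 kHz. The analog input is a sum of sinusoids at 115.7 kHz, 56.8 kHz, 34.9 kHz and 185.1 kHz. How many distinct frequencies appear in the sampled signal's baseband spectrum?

fs/2 = 28.2 kHz.
115.7 kHz mod fs = 2.9 kHz.
2.9 kHz ≤ fs/2 = 28.2 kHz, appears at 2.9 kHz.
56.8 kHz mod fs = 0.4 kHz.
0.4 kHz ≤ fs/2 = 28.2 kHz, appears at 0.4 kHz.
34.9 kHz > fs/2 = 28.2 kHz, folds to fs − 34.9 kHz = 21.5 kHz.
185.1 kHz mod fs = 15.9 kHz.
15.9 kHz ≤ fs/2 = 28.2 kHz, appears at 15.9 kHz.
Distinct values: {0.4 kHz, 2.9 kHz, 15.9 kHz, 21.5 kHz} → 4.

4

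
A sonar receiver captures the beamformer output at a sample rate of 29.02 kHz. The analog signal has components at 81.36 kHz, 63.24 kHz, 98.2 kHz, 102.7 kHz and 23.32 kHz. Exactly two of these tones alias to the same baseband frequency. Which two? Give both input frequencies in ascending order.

23.32 kHz, 81.36 kHz

fs/2 = 14.51 kHz.
81.36 kHz mod fs = 23.32 kHz.
23.32 kHz > fs/2 = 14.51 kHz, folds to fs − 23.32 kHz = 5.7 kHz.
63.24 kHz mod fs = 5.2 kHz.
5.2 kHz ≤ fs/2 = 14.51 kHz, appears at 5.2 kHz.
98.2 kHz mod fs = 11.14 kHz.
11.14 kHz ≤ fs/2 = 14.51 kHz, appears at 11.14 kHz.
102.7 kHz mod fs = 15.64 kHz.
15.64 kHz > fs/2 = 14.51 kHz, folds to fs − 15.64 kHz = 13.38 kHz.
23.32 kHz > fs/2 = 14.51 kHz, folds to fs − 23.32 kHz = 5.7 kHz.
23.32 kHz and 81.36 kHz both map to 5.7 kHz.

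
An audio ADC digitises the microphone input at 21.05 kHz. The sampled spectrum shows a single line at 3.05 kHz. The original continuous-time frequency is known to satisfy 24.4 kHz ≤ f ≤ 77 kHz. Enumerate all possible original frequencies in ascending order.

Frequencies that alias to 3.05 kHz are k·fs ± 3.05 kHz for integer k ≥ 0.
k=0: 3.05 kHz.
k=1: 18 kHz, 24.1 kHz.
k=2: 39.05 kHz, 45.15 kHz.
k=3: 60.1 kHz, 66.2 kHz.
k=4: 81.15 kHz, 87.25 kHz.
Within [24.4 kHz, 77 kHz]: 39.05 kHz, 45.15 kHz, 60.1 kHz, 66.2 kHz.

39.05 kHz, 45.15 kHz, 60.1 kHz, 66.2 kHz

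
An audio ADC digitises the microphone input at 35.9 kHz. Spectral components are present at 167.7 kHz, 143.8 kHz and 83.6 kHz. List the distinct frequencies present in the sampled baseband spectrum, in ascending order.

fs/2 = 17.95 kHz.
167.7 kHz mod fs = 24.1 kHz.
24.1 kHz > fs/2 = 17.95 kHz, folds to fs − 24.1 kHz = 11.8 kHz.
143.8 kHz mod fs = 0.2 kHz.
0.2 kHz ≤ fs/2 = 17.95 kHz, appears at 0.2 kHz.
83.6 kHz mod fs = 11.8 kHz.
11.8 kHz ≤ fs/2 = 17.95 kHz, appears at 11.8 kHz.
Distinct values: {0.2 kHz, 11.8 kHz}.

0.2 kHz, 11.8 kHz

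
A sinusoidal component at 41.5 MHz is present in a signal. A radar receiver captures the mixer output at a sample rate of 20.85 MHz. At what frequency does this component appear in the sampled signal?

0.2 MHz

41.5 MHz mod fs = 20.65 MHz.
20.65 MHz > fs/2 = 10.425 MHz, folds to fs − 20.65 MHz = 0.2 MHz.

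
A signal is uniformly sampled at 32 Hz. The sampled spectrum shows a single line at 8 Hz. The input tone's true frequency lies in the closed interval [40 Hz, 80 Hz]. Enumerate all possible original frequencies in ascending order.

Frequencies that alias to 8 Hz are k·fs ± 8 Hz for integer k ≥ 0.
k=0: 8 Hz.
k=1: 24 Hz, 40 Hz.
k=2: 56 Hz, 72 Hz.
k=3: 88 Hz, 104 Hz.
Within [40 Hz, 80 Hz]: 40 Hz, 56 Hz, 72 Hz.

40 Hz, 56 Hz, 72 Hz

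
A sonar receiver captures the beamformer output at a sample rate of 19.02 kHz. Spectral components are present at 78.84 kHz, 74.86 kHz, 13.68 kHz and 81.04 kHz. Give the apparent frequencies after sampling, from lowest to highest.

1.22 kHz, 2.76 kHz, 4.96 kHz, 5.34 kHz

fs/2 = 9.51 kHz.
78.84 kHz mod fs = 2.76 kHz.
2.76 kHz ≤ fs/2 = 9.51 kHz, appears at 2.76 kHz.
74.86 kHz mod fs = 17.8 kHz.
17.8 kHz > fs/2 = 9.51 kHz, folds to fs − 17.8 kHz = 1.22 kHz.
13.68 kHz > fs/2 = 9.51 kHz, folds to fs − 13.68 kHz = 5.34 kHz.
81.04 kHz mod fs = 4.96 kHz.
4.96 kHz ≤ fs/2 = 9.51 kHz, appears at 4.96 kHz.
Distinct values: {1.22 kHz, 2.76 kHz, 4.96 kHz, 5.34 kHz}.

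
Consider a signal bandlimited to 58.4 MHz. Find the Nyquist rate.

Nyquist rate = 2 × 58.4 MHz = 116.8 MHz.

116.8 MHz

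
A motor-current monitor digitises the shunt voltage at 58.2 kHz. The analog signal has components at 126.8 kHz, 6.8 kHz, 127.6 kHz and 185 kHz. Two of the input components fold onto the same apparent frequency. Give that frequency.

10.4 kHz

fs/2 = 29.1 kHz.
126.8 kHz mod fs = 10.4 kHz.
10.4 kHz ≤ fs/2 = 29.1 kHz, appears at 10.4 kHz.
6.8 kHz ≤ fs/2 = 29.1 kHz, passes unchanged.
127.6 kHz mod fs = 11.2 kHz.
11.2 kHz ≤ fs/2 = 29.1 kHz, appears at 11.2 kHz.
185 kHz mod fs = 10.4 kHz.
10.4 kHz ≤ fs/2 = 29.1 kHz, appears at 10.4 kHz.
126.8 kHz and 185 kHz both map to 10.4 kHz.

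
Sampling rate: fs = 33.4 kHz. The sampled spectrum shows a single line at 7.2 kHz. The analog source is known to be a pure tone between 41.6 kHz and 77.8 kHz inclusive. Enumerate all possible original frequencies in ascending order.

59.6 kHz, 74 kHz

Frequencies that alias to 7.2 kHz are k·fs ± 7.2 kHz for integer k ≥ 0.
k=0: 7.2 kHz.
k=1: 26.2 kHz, 40.6 kHz.
k=2: 59.6 kHz, 74 kHz.
k=3: 93 kHz, 107.4 kHz.
Within [41.6 kHz, 77.8 kHz]: 59.6 kHz, 74 kHz.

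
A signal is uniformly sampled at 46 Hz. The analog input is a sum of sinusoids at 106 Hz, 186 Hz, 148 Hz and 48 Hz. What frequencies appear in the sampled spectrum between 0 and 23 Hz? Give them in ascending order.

2 Hz, 10 Hz, 14 Hz

fs/2 = 23 Hz.
106 Hz mod fs = 14 Hz.
14 Hz ≤ fs/2 = 23 Hz, appears at 14 Hz.
186 Hz mod fs = 2 Hz.
2 Hz ≤ fs/2 = 23 Hz, appears at 2 Hz.
148 Hz mod fs = 10 Hz.
10 Hz ≤ fs/2 = 23 Hz, appears at 10 Hz.
48 Hz mod fs = 2 Hz.
2 Hz ≤ fs/2 = 23 Hz, appears at 2 Hz.
Distinct values: {2 Hz, 10 Hz, 14 Hz}.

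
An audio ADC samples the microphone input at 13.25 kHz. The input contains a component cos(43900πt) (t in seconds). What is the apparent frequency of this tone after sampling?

ω = 43900π rad/s → f = ω/(2π) = 21950 Hz = 21.95 kHz.
21.95 kHz mod fs = 8.7 kHz.
8.7 kHz > fs/2 = 6.625 kHz, folds to fs − 8.7 kHz = 4.55 kHz.

4.55 kHz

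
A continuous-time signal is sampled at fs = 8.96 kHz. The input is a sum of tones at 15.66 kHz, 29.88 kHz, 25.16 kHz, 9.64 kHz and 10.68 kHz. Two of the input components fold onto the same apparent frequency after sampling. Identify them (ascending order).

10.68 kHz, 25.16 kHz

fs/2 = 4.48 kHz.
15.66 kHz mod fs = 6.7 kHz.
6.7 kHz > fs/2 = 4.48 kHz, folds to fs − 6.7 kHz = 2.26 kHz.
29.88 kHz mod fs = 3 kHz.
3 kHz ≤ fs/2 = 4.48 kHz, appears at 3 kHz.
25.16 kHz mod fs = 7.24 kHz.
7.24 kHz > fs/2 = 4.48 kHz, folds to fs − 7.24 kHz = 1.72 kHz.
9.64 kHz mod fs = 0.68 kHz.
0.68 kHz ≤ fs/2 = 4.48 kHz, appears at 0.68 kHz.
10.68 kHz mod fs = 1.72 kHz.
1.72 kHz ≤ fs/2 = 4.48 kHz, appears at 1.72 kHz.
10.68 kHz and 25.16 kHz both map to 1.72 kHz.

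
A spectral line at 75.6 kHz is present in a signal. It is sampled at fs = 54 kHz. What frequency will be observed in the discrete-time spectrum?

21.6 kHz

75.6 kHz mod fs = 21.6 kHz.
21.6 kHz ≤ fs/2 = 27 kHz, appears at 21.6 kHz.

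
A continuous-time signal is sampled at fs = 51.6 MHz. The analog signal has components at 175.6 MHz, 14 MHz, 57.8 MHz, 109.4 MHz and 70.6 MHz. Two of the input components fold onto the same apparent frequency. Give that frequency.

fs/2 = 25.8 MHz.
175.6 MHz mod fs = 20.8 MHz.
20.8 MHz ≤ fs/2 = 25.8 MHz, appears at 20.8 MHz.
14 MHz ≤ fs/2 = 25.8 MHz, passes unchanged.
57.8 MHz mod fs = 6.2 MHz.
6.2 MHz ≤ fs/2 = 25.8 MHz, appears at 6.2 MHz.
109.4 MHz mod fs = 6.2 MHz.
6.2 MHz ≤ fs/2 = 25.8 MHz, appears at 6.2 MHz.
70.6 MHz mod fs = 19 MHz.
19 MHz ≤ fs/2 = 25.8 MHz, appears at 19 MHz.
57.8 MHz and 109.4 MHz both map to 6.2 MHz.

6.2 MHz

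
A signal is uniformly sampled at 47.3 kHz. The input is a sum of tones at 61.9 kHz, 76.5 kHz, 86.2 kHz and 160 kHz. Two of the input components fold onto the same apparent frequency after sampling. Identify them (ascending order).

76.5 kHz, 160 kHz

fs/2 = 23.65 kHz.
61.9 kHz mod fs = 14.6 kHz.
14.6 kHz ≤ fs/2 = 23.65 kHz, appears at 14.6 kHz.
76.5 kHz mod fs = 29.2 kHz.
29.2 kHz > fs/2 = 23.65 kHz, folds to fs − 29.2 kHz = 18.1 kHz.
86.2 kHz mod fs = 38.9 kHz.
38.9 kHz > fs/2 = 23.65 kHz, folds to fs − 38.9 kHz = 8.4 kHz.
160 kHz mod fs = 18.1 kHz.
18.1 kHz ≤ fs/2 = 23.65 kHz, appears at 18.1 kHz.
76.5 kHz and 160 kHz both map to 18.1 kHz.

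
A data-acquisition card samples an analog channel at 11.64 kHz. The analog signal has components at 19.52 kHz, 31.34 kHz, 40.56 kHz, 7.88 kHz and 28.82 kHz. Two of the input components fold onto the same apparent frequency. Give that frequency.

3.76 kHz

fs/2 = 5.82 kHz.
19.52 kHz mod fs = 7.88 kHz.
7.88 kHz > fs/2 = 5.82 kHz, folds to fs − 7.88 kHz = 3.76 kHz.
31.34 kHz mod fs = 8.06 kHz.
8.06 kHz > fs/2 = 5.82 kHz, folds to fs − 8.06 kHz = 3.58 kHz.
40.56 kHz mod fs = 5.64 kHz.
5.64 kHz ≤ fs/2 = 5.82 kHz, appears at 5.64 kHz.
7.88 kHz > fs/2 = 5.82 kHz, folds to fs − 7.88 kHz = 3.76 kHz.
28.82 kHz mod fs = 5.54 kHz.
5.54 kHz ≤ fs/2 = 5.82 kHz, appears at 5.54 kHz.
7.88 kHz and 19.52 kHz both map to 3.76 kHz.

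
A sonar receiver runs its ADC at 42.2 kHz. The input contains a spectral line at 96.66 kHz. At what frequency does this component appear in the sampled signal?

12.26 kHz

96.66 kHz mod fs = 12.26 kHz.
12.26 kHz ≤ fs/2 = 21.1 kHz, appears at 12.26 kHz.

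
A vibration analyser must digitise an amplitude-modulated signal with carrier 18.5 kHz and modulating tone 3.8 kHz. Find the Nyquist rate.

44.6 kHz

AM sidebands sit at fc ± fm = 14.7 kHz and 22.3 kHz.
Highest-frequency component: 22.3 kHz.
Nyquist rate = 2 × 22.3 kHz = 44.6 kHz.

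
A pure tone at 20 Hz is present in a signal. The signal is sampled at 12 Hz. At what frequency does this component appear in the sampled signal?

20 Hz mod fs = 8 Hz.
8 Hz > fs/2 = 6 Hz, folds to fs − 8 Hz = 4 Hz.

4 Hz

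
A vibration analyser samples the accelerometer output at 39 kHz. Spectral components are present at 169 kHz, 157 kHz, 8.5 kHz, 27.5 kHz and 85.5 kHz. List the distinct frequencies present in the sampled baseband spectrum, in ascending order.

fs/2 = 19.5 kHz.
169 kHz mod fs = 13 kHz.
13 kHz ≤ fs/2 = 19.5 kHz, appears at 13 kHz.
157 kHz mod fs = 1 kHz.
1 kHz ≤ fs/2 = 19.5 kHz, appears at 1 kHz.
8.5 kHz ≤ fs/2 = 19.5 kHz, passes unchanged.
27.5 kHz > fs/2 = 19.5 kHz, folds to fs − 27.5 kHz = 11.5 kHz.
85.5 kHz mod fs = 7.5 kHz.
7.5 kHz ≤ fs/2 = 19.5 kHz, appears at 7.5 kHz.
Distinct values: {1 kHz, 7.5 kHz, 8.5 kHz, 11.5 kHz, 13 kHz}.

1 kHz, 7.5 kHz, 8.5 kHz, 11.5 kHz, 13 kHz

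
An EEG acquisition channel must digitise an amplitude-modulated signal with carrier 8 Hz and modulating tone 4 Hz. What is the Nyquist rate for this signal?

24 Hz

AM sidebands sit at fc ± fm = 4 Hz and 12 Hz.
Highest-frequency component: 12 Hz.
Nyquist rate = 2 × 12 Hz = 24 Hz.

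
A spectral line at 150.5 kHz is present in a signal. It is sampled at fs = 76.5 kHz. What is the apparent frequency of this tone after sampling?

2.5 kHz

150.5 kHz mod fs = 74 kHz.
74 kHz > fs/2 = 38.25 kHz, folds to fs − 74 kHz = 2.5 kHz.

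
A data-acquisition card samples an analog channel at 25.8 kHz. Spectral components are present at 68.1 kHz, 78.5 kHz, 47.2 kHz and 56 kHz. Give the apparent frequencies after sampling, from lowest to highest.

fs/2 = 12.9 kHz.
68.1 kHz mod fs = 16.5 kHz.
16.5 kHz > fs/2 = 12.9 kHz, folds to fs − 16.5 kHz = 9.3 kHz.
78.5 kHz mod fs = 1.1 kHz.
1.1 kHz ≤ fs/2 = 12.9 kHz, appears at 1.1 kHz.
47.2 kHz mod fs = 21.4 kHz.
21.4 kHz > fs/2 = 12.9 kHz, folds to fs − 21.4 kHz = 4.4 kHz.
56 kHz mod fs = 4.4 kHz.
4.4 kHz ≤ fs/2 = 12.9 kHz, appears at 4.4 kHz.
Distinct values: {1.1 kHz, 4.4 kHz, 9.3 kHz}.

1.1 kHz, 4.4 kHz, 9.3 kHz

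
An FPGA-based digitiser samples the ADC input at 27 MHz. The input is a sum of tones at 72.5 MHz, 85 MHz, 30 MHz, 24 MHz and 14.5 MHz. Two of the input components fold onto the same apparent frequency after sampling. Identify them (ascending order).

24 MHz, 30 MHz

fs/2 = 13.5 MHz.
72.5 MHz mod fs = 18.5 MHz.
18.5 MHz > fs/2 = 13.5 MHz, folds to fs − 18.5 MHz = 8.5 MHz.
85 MHz mod fs = 4 MHz.
4 MHz ≤ fs/2 = 13.5 MHz, appears at 4 MHz.
30 MHz mod fs = 3 MHz.
3 MHz ≤ fs/2 = 13.5 MHz, appears at 3 MHz.
24 MHz > fs/2 = 13.5 MHz, folds to fs − 24 MHz = 3 MHz.
14.5 MHz > fs/2 = 13.5 MHz, folds to fs − 14.5 MHz = 12.5 MHz.
24 MHz and 30 MHz both map to 3 MHz.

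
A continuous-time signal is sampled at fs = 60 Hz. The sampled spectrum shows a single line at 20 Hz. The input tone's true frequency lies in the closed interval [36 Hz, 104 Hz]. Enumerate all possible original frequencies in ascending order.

Frequencies that alias to 20 Hz are k·fs ± 20 Hz for integer k ≥ 0.
k=0: 20 Hz.
k=1: 40 Hz, 80 Hz.
k=2: 100 Hz, 140 Hz.
k=3: 160 Hz, 200 Hz.
Within [36 Hz, 104 Hz]: 40 Hz, 80 Hz, 100 Hz.

40 Hz, 80 Hz, 100 Hz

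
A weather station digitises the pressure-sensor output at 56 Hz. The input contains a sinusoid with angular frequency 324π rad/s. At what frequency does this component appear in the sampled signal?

ω = 324π rad/s → f = ω/(2π) = 162 Hz.
162 Hz mod fs = 50 Hz.
50 Hz > fs/2 = 28 Hz, folds to fs − 50 Hz = 6 Hz.

6 Hz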